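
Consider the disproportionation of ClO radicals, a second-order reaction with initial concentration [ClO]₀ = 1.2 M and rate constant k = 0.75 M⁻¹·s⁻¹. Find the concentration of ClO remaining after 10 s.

0.12 M

Step 1: For a second-order reaction: 1/[ClO] = 1/[ClO]₀ + kt
Step 2: 1/[ClO] = 1/1.2 + 0.75 × 10
Step 3: 1/[ClO] = 0.8333 + 7.5 = 8.333
Step 4: [ClO] = 1/8.333 = 0.12 M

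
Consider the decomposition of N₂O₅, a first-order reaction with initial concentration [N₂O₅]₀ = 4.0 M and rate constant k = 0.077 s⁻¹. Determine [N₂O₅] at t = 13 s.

1.47 M

Step 1: For a first-order reaction: [N₂O₅] = [N₂O₅]₀ × e^(-kt)
Step 2: [N₂O₅] = 4.0 × e^(-0.077 × 13)
Step 3: [N₂O₅] = 4.0 × e^(-1.001)
Step 4: [N₂O₅] = 4.0 × 0.367512 = 1.47 M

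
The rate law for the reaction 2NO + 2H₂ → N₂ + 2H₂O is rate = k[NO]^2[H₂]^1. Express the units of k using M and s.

M⁻²·s⁻¹

Step 1: Overall order = 2 + 1 = 3.
Step 2: rate has units M·s⁻¹; [NO]^2[H₂]^1 has units M^3.
Step 3: k = rate/([NO]^2[H₂]^1), so units of k = M^(1-3)·s⁻¹ = M⁻²·s⁻¹.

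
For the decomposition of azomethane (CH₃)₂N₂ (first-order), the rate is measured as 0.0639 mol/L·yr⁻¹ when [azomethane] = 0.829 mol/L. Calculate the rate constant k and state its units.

0.07708 yr⁻¹

Step 1: rate = k[azomethane]^1, so k = rate / [azomethane]^1.
Step 2: k = 0.0639 / (0.829)^1 = 0.0639 / 0.829.
Step 3: k = 0.07708 yr⁻¹.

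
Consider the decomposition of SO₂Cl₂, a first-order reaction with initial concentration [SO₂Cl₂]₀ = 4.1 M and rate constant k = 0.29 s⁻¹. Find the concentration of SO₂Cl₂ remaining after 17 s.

0.02963 M

Step 1: For a first-order reaction: [SO₂Cl₂] = [SO₂Cl₂]₀ × e^(-kt)
Step 2: [SO₂Cl₂] = 4.1 × e^(-0.29 × 17)
Step 3: [SO₂Cl₂] = 4.1 × e^(-4.93)
Step 4: [SO₂Cl₂] = 4.1 × 0.0072265 = 0.02963 M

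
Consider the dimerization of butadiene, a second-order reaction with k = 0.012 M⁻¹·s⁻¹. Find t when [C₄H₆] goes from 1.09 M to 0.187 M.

369.2 s

Step 1: For second-order: t = (1/[C₄H₆] - 1/[C₄H₆]₀)/k
Step 2: t = (1/0.187 - 1/1.09)/0.012
Step 3: t = (5.348 - 0.9174)/0.012
Step 4: t = 4.43/0.012 = 369.2 s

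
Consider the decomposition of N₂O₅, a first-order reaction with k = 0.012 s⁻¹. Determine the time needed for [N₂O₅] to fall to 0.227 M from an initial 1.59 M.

162.2 s

Step 1: For first-order: t = ln([N₂O₅]₀/[N₂O₅])/k
Step 2: t = ln(1.59/0.227)/0.012
Step 3: t = ln(7.004)/0.012
Step 4: t = 1.947/0.012 = 162.2 s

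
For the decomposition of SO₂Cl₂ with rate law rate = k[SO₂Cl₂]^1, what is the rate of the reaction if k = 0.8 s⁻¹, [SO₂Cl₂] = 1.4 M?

1.12 M/s

Step 1: Identify the rate law: rate = k[SO₂Cl₂]^1
Step 2: Substitute values: rate = 0.8 × (1.4)^1
Step 3: Calculate: rate = 0.8 × 1.4 = 1.12 M/s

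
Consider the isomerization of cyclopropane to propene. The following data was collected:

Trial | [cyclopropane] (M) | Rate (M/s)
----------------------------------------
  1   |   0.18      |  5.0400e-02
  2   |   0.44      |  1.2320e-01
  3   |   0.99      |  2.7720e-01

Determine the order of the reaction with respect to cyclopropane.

first order (1)

Step 1: Compare trials to find order n where rate₂/rate₁ = ([cyclopropane]₂/[cyclopropane]₁)^n
Step 2: rate₂/rate₁ = 1.2320e-01/5.0400e-02 = 2.444
Step 3: [cyclopropane]₂/[cyclopropane]₁ = 0.44/0.18 = 2.444
Step 4: n = ln(2.444)/ln(2.444) = 1.00 ≈ 1
Step 5: The reaction is first order in cyclopropane.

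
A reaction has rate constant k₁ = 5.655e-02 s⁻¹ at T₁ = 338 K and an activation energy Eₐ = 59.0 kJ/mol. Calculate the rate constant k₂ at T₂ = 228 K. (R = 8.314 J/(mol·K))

2.256e-06 s⁻¹

Step 1: Use the two-temperature Arrhenius form: ln(k₂/k₁) = -Eₐ/R × (1/T₂ - 1/T₁)
Step 2: Convert Eₐ to J/mol: 59.0 kJ/mol = 59000 J/mol
Step 3: 1/T₂ - 1/T₁ = 1/228 - 1/338 = 1.427385e-03 K⁻¹
Step 4: ln(k₂/k₁) = -59000/8.314 × 1.427385e-03 = -10.12939
Step 5: k₂ = k₁ × exp(-10.12939) = 5.655e-02 × 3.98898e-05 = 2.256e-06 s⁻¹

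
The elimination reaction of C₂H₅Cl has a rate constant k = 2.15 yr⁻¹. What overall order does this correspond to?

first order (1)

Step 1: The units of k for an nth-order reaction are (concentration)^(1-n)·(time)⁻¹.
Step 2: Here k has units yr⁻¹, so the concentration exponent is 0.
Step 3: 1 - n = 0 ⇒ n = 1. The reaction is first order.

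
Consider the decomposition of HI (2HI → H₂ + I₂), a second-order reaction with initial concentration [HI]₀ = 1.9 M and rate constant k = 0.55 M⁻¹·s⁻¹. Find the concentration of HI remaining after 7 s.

0.2285 M

Step 1: For a second-order reaction: 1/[HI] = 1/[HI]₀ + kt
Step 2: 1/[HI] = 1/1.9 + 0.55 × 7
Step 3: 1/[HI] = 0.5263 + 3.85 = 4.376
Step 4: [HI] = 1/4.376 = 0.2285 M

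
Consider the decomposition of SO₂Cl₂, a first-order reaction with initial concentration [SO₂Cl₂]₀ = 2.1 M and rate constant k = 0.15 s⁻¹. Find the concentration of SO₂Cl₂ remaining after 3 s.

1.339 M

Step 1: For a first-order reaction: [SO₂Cl₂] = [SO₂Cl₂]₀ × e^(-kt)
Step 2: [SO₂Cl₂] = 2.1 × e^(-0.15 × 3)
Step 3: [SO₂Cl₂] = 2.1 × e^(-0.45)
Step 4: [SO₂Cl₂] = 2.1 × 0.637628 = 1.339 M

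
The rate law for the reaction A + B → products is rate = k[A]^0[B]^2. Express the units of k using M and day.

M⁻¹·day⁻¹

Step 1: Overall order = 0 + 2 = 2.
Step 2: rate has units M·day⁻¹; [A]^0[B]^2 has units M^2.
Step 3: k = rate/([A]^0[B]^2), so units of k = M^(1-2)·day⁻¹ = M⁻¹·day⁻¹.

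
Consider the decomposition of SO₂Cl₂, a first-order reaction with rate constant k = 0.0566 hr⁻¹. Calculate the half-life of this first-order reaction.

12.25 hr

Step 1: For a first-order reaction, t₁/₂ = ln(2)/k
Step 2: t₁/₂ = ln(2)/0.0566
Step 3: t₁/₂ = 0.6931/0.0566 = 12.25 hr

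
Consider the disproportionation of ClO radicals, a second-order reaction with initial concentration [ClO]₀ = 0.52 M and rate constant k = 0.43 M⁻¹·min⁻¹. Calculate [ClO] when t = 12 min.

0.1412 M

Step 1: For a second-order reaction: 1/[ClO] = 1/[ClO]₀ + kt
Step 2: 1/[ClO] = 1/0.52 + 0.43 × 12
Step 3: 1/[ClO] = 1.923 + 5.16 = 7.083
Step 4: [ClO] = 1/7.083 = 0.1412 M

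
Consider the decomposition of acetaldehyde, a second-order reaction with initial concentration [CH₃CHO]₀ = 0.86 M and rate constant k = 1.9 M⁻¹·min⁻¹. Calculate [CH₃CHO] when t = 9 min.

0.05476 M

Step 1: For a second-order reaction: 1/[CH₃CHO] = 1/[CH₃CHO]₀ + kt
Step 2: 1/[CH₃CHO] = 1/0.86 + 1.9 × 9
Step 3: 1/[CH₃CHO] = 1.163 + 17.1 = 18.26
Step 4: [CH₃CHO] = 1/18.26 = 0.05476 M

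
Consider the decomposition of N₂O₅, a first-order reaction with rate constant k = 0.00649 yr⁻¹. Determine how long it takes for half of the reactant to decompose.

106.8 yr

Step 1: For a first-order reaction, t₁/₂ = ln(2)/k
Step 2: t₁/₂ = ln(2)/0.00649
Step 3: t₁/₂ = 0.6931/0.00649 = 106.8 yr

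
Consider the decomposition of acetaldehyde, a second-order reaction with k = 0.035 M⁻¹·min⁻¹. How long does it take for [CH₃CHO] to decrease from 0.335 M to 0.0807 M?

268.8 min

Step 1: For second-order: t = (1/[CH₃CHO] - 1/[CH₃CHO]₀)/k
Step 2: t = (1/0.0807 - 1/0.335)/0.035
Step 3: t = (12.39 - 2.985)/0.035
Step 4: t = 9.406/0.035 = 268.8 min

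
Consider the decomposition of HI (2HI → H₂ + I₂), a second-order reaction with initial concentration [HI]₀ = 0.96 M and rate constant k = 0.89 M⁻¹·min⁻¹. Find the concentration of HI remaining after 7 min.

0.1375 M

Step 1: For a second-order reaction: 1/[HI] = 1/[HI]₀ + kt
Step 2: 1/[HI] = 1/0.96 + 0.89 × 7
Step 3: 1/[HI] = 1.042 + 6.23 = 7.272
Step 4: [HI] = 1/7.272 = 0.1375 M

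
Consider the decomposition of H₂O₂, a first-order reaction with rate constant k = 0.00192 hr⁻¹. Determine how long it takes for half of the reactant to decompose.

361 hr

Step 1: For a first-order reaction, t₁/₂ = ln(2)/k
Step 2: t₁/₂ = ln(2)/0.00192
Step 3: t₁/₂ = 0.6931/0.00192 = 361 hr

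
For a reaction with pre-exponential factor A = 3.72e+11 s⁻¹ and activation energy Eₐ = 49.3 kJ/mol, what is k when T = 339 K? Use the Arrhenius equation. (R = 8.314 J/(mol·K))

9.42e+03 s⁻¹

Step 1: Use the Arrhenius equation: k = A × exp(-Eₐ/RT)
Step 2: Convert Eₐ to J/mol: 49.3 kJ/mol = 49300 J/mol
Step 3: Calculate the exponent: -Eₐ/(RT) = -49300/(8.314 × 339) = -17.49191
Step 4: k = 3.72e+11 × exp(-17.49191)
Step 5: k = 3.72e+11 × 2.53140e-08 = 9.4168e+03 s⁻¹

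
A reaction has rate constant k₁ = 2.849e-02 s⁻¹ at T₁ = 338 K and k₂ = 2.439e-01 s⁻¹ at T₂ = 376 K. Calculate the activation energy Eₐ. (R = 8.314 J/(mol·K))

59.7 kJ/mol

Step 1: Use the two-temperature Arrhenius form: ln(k₂/k₁) = -Eₐ/R × (1/T₂ - 1/T₁)
Step 2: ln(k₂/k₁) = ln(2.439e-01/2.849e-02) = ln(8.5609) = 2.14721
Step 3: 1/T₂ - 1/T₁ = 1/376 - 1/338 = -2.990054e-04 K⁻¹
Step 4: Eₐ = -R × ln(k₂/k₁) / (1/T₂ - 1/T₁) = -8.314 × 2.14721 / -2.990054e-04
Step 5: Eₐ = 5.9704e+04 J/mol = 59.7 kJ/mol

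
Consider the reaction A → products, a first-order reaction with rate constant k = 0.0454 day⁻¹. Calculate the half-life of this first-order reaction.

15.27 day

Step 1: For a first-order reaction, t₁/₂ = ln(2)/k
Step 2: t₁/₂ = ln(2)/0.0454
Step 3: t₁/₂ = 0.6931/0.0454 = 15.27 day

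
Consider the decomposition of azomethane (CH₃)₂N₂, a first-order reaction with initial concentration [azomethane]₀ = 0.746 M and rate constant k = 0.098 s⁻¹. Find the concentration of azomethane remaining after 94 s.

7.448e-05 M

Step 1: For a first-order reaction: [azomethane] = [azomethane]₀ × e^(-kt)
Step 2: [azomethane] = 0.746 × e^(-0.098 × 94)
Step 3: [azomethane] = 0.746 × e^(-9.212)
Step 4: [azomethane] = 0.746 × 9.98342e-05 = 7.448e-05 M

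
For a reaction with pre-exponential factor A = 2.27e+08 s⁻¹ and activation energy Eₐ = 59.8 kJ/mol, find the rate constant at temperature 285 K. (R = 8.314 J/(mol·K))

2.49e-03 s⁻¹

Step 1: Use the Arrhenius equation: k = A × exp(-Eₐ/RT)
Step 2: Convert Eₐ to J/mol: 59.8 kJ/mol = 59800 J/mol
Step 3: Calculate the exponent: -Eₐ/(RT) = -59800/(8.314 × 285) = -25.23750
Step 4: k = 2.27e+08 × exp(-25.23750)
Step 5: k = 2.27e+08 × 1.09520e-11 = 2.4861e-03 s⁻¹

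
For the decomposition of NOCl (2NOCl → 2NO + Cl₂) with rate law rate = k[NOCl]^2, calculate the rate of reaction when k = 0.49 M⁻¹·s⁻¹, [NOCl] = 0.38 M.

0.07076 M/s

Step 1: Identify the rate law: rate = k[NOCl]^2
Step 2: Substitute values: rate = 0.49 × (0.38)^2
Step 3: Calculate: rate = 0.49 × 0.1444 = 0.070756 M/s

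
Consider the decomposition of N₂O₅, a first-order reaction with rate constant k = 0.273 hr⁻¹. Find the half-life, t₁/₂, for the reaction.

2.539 hr

Step 1: For a first-order reaction, t₁/₂ = ln(2)/k
Step 2: t₁/₂ = ln(2)/0.273
Step 3: t₁/₂ = 0.6931/0.273 = 2.539 hr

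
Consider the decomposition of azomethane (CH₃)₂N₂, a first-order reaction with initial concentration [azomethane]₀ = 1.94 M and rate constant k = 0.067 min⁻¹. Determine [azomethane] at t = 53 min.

0.05567 M

Step 1: For a first-order reaction: [azomethane] = [azomethane]₀ × e^(-kt)
Step 2: [azomethane] = 1.94 × e^(-0.067 × 53)
Step 3: [azomethane] = 1.94 × e^(-3.551)
Step 4: [azomethane] = 1.94 × 0.0286959 = 0.05567 M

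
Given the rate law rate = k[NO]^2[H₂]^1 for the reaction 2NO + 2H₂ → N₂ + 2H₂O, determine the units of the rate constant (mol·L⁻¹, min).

(mol·L⁻¹)⁻²·min⁻¹

Step 1: Overall order = 2 + 1 = 3.
Step 2: rate has units mol·L⁻¹·min⁻¹; [NO]^2[H₂]^1 has units (mol·L⁻¹)^3.
Step 3: k = rate/([NO]^2[H₂]^1), so units of k = (mol·L⁻¹)^(1-3)·min⁻¹ = (mol·L⁻¹)⁻²·min⁻¹.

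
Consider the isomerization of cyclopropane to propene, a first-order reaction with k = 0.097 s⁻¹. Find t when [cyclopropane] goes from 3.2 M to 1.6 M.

7.146 s

Step 1: For first-order: t = ln([cyclopropane]₀/[cyclopropane])/k
Step 2: t = ln(3.2/1.6)/0.097
Step 3: t = ln(2)/0.097
Step 4: t = 0.6931/0.097 = 7.146 s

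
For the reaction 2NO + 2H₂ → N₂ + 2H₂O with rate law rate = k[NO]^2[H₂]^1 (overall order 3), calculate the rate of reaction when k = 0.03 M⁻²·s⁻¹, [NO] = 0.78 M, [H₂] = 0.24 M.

0.00438 M/s

Step 1: The rate law is rate = k[NO]^2[H₂]^1, overall order = 2+1 = 3
Step 2: Substitute values: rate = 0.03 × (0.78)^2 × (0.24)^1
Step 3: rate = 0.03 × 0.6084 × 0.24 = 0.00438048 M/s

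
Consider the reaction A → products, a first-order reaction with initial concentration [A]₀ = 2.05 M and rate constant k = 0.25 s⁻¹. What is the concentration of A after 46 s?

2.077e-05 M

Step 1: For a first-order reaction: [A] = [A]₀ × e^(-kt)
Step 2: [A] = 2.05 × e^(-0.25 × 46)
Step 3: [A] = 2.05 × e^(-11.5)
Step 4: [A] = 2.05 × 1.01301e-05 = 2.077e-05 M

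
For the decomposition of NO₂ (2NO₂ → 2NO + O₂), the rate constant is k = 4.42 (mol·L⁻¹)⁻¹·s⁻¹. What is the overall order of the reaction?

second order (2)

Step 1: The units of k for an nth-order reaction are (concentration)^(1-n)·(time)⁻¹.
Step 2: Here k has units (mol·L⁻¹)⁻¹·s⁻¹, so the concentration exponent is -1.
Step 3: 1 - n = -1 ⇒ n = 2. The reaction is second order.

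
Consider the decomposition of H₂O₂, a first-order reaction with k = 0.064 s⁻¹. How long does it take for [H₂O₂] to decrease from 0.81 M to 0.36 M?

12.67 s

Step 1: For first-order: t = ln([H₂O₂]₀/[H₂O₂])/k
Step 2: t = ln(0.81/0.36)/0.064
Step 3: t = ln(2.25)/0.064
Step 4: t = 0.8109/0.064 = 12.67 s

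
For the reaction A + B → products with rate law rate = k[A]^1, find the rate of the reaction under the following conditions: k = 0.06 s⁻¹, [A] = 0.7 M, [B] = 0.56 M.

0.042 M/s

Step 1: The rate law is rate = k[A]^1
Step 2: Note that the rate does not depend on [B] (zero order in B).
Step 3: rate = 0.06 × (0.7)^1 = 0.042 M/s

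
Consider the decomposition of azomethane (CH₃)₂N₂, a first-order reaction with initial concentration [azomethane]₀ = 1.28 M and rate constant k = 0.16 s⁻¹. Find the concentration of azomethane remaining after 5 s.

0.5751 M

Step 1: For a first-order reaction: [azomethane] = [azomethane]₀ × e^(-kt)
Step 2: [azomethane] = 1.28 × e^(-0.16 × 5)
Step 3: [azomethane] = 1.28 × e^(-0.8)
Step 4: [azomethane] = 1.28 × 0.449329 = 0.5751 M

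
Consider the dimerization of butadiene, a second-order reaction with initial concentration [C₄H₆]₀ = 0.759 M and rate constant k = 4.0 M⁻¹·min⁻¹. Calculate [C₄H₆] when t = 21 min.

0.01172 M

Step 1: For a second-order reaction: 1/[C₄H₆] = 1/[C₄H₆]₀ + kt
Step 2: 1/[C₄H₆] = 1/0.759 + 4.0 × 21
Step 3: 1/[C₄H₆] = 1.318 + 84 = 85.32
Step 4: [C₄H₆] = 1/85.32 = 0.01172 M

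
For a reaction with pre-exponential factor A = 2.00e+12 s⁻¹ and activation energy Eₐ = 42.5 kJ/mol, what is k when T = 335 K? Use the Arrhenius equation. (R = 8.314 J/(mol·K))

4.72e+05 s⁻¹

Step 1: Use the Arrhenius equation: k = A × exp(-Eₐ/RT)
Step 2: Convert Eₐ to J/mol: 42.5 kJ/mol = 42500 J/mol
Step 3: Calculate the exponent: -Eₐ/(RT) = -42500/(8.314 × 335) = -15.25928
Step 4: k = 2.00e+12 × exp(-15.25928)
Step 5: k = 2.00e+12 × 2.36036e-07 = 4.7207e+05 s⁻¹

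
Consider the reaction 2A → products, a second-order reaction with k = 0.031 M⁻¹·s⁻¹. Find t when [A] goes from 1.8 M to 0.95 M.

16.03 s

Step 1: For second-order: t = (1/[A] - 1/[A]₀)/k
Step 2: t = (1/0.95 - 1/1.8)/0.031
Step 3: t = (1.053 - 0.5556)/0.031
Step 4: t = 0.4971/0.031 = 16.03 s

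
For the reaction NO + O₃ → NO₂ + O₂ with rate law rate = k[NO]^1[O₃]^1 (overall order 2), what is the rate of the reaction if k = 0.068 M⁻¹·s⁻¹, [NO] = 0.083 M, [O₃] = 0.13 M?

0.0007337 M/s

Step 1: The rate law is rate = k[NO]^1[O₃]^1, overall order = 1+1 = 2
Step 2: Substitute values: rate = 0.068 × (0.083)^1 × (0.13)^1
Step 3: rate = 0.068 × 0.083 × 0.13 = 0.00073372 M/s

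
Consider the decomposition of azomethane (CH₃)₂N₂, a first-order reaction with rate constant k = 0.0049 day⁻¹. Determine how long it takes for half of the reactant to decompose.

141.5 day

Step 1: For a first-order reaction, t₁/₂ = ln(2)/k
Step 2: t₁/₂ = ln(2)/0.0049
Step 3: t₁/₂ = 0.6931/0.0049 = 141.5 day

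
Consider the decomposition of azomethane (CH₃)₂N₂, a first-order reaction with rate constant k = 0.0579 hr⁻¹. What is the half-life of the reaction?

11.97 hr

Step 1: For a first-order reaction, t₁/₂ = ln(2)/k
Step 2: t₁/₂ = ln(2)/0.0579
Step 3: t₁/₂ = 0.6931/0.0579 = 11.97 hr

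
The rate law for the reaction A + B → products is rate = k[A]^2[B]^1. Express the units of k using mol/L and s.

(mol/L)⁻²·s⁻¹

Step 1: Overall order = 2 + 1 = 3.
Step 2: rate has units mol/L·s⁻¹; [A]^2[B]^1 has units (mol/L)^3.
Step 3: k = rate/([A]^2[B]^1), so units of k = (mol/L)^(1-3)·s⁻¹ = (mol/L)⁻²·s⁻¹.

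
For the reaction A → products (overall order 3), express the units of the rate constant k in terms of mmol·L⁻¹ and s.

(mmol·L⁻¹)⁻²·s⁻¹

Step 1: For overall order n, rate = k × (concentration)^n.
Step 2: Rate has units mmol·L⁻¹·s⁻¹; concentration term has units (mmol·L⁻¹)^3.
Step 3: k = rate / (concentration)^n, so units of k = (mmol·L⁻¹)^(1-3)·s⁻¹ = (mmol·L⁻¹)⁻²·s⁻¹.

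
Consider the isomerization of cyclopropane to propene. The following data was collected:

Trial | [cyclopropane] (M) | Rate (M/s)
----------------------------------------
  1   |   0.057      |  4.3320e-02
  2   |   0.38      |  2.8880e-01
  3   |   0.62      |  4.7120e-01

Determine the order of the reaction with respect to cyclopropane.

first order (1)

Step 1: Compare trials to find order n where rate₂/rate₁ = ([cyclopropane]₂/[cyclopropane]₁)^n
Step 2: rate₂/rate₁ = 2.8880e-01/4.3320e-02 = 6.667
Step 3: [cyclopropane]₂/[cyclopropane]₁ = 0.38/0.057 = 6.667
Step 4: n = ln(6.667)/ln(6.667) = 1.00 ≈ 1
Step 5: The reaction is first order in cyclopropane.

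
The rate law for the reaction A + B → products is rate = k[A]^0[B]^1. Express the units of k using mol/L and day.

day⁻¹

Step 1: Overall order = 0 + 1 = 1.
Step 2: rate has units mol/L·day⁻¹; [A]^0[B]^1 has units (mol/L)^1.
Step 3: k = rate/([A]^0[B]^1), so units of k = (mol/L)^(1-1)·day⁻¹ = day⁻¹.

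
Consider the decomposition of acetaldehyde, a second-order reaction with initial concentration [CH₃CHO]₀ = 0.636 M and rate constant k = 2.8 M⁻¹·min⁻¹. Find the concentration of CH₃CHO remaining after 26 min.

0.01345 M

Step 1: For a second-order reaction: 1/[CH₃CHO] = 1/[CH₃CHO]₀ + kt
Step 2: 1/[CH₃CHO] = 1/0.636 + 2.8 × 26
Step 3: 1/[CH₃CHO] = 1.572 + 72.8 = 74.37
Step 4: [CH₃CHO] = 1/74.37 = 0.01345 M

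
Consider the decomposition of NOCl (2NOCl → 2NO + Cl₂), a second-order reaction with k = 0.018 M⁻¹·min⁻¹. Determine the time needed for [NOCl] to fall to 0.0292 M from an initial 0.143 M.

1514 min

Step 1: For second-order: t = (1/[NOCl] - 1/[NOCl]₀)/k
Step 2: t = (1/0.0292 - 1/0.143)/0.018
Step 3: t = (34.25 - 6.993)/0.018
Step 4: t = 27.25/0.018 = 1514 min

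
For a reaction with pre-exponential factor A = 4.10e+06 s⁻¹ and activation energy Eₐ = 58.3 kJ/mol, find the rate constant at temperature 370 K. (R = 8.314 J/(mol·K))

2.41e-02 s⁻¹

Step 1: Use the Arrhenius equation: k = A × exp(-Eₐ/RT)
Step 2: Convert Eₐ to J/mol: 58.3 kJ/mol = 58300 J/mol
Step 3: Calculate the exponent: -Eₐ/(RT) = -58300/(8.314 × 370) = -18.95208
Step 4: k = 4.10e+06 × exp(-18.95208)
Step 5: k = 4.10e+06 × 5.87782e-09 = 2.4099e-02 s⁻¹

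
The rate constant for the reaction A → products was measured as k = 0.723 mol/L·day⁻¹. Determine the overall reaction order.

zeroth order (0)

Step 1: The units of k for an nth-order reaction are (concentration)^(1-n)·(time)⁻¹.
Step 2: Here k has units mol/L·day⁻¹, so the concentration exponent is 1.
Step 3: 1 - n = 1 ⇒ n = 0. The reaction is zeroth order.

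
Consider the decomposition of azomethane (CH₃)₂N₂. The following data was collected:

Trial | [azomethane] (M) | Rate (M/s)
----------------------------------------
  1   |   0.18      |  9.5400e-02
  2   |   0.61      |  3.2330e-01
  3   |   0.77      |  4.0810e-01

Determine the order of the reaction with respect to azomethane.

first order (1)

Step 1: Compare trials to find order n where rate₂/rate₁ = ([azomethane]₂/[azomethane]₁)^n
Step 2: rate₂/rate₁ = 3.2330e-01/9.5400e-02 = 3.389
Step 3: [azomethane]₂/[azomethane]₁ = 0.61/0.18 = 3.389
Step 4: n = ln(3.389)/ln(3.389) = 1.00 ≈ 1
Step 5: The reaction is first order in azomethane.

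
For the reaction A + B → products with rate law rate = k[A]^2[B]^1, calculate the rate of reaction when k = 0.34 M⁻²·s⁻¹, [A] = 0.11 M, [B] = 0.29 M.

0.001193 M/s

Step 1: The rate law is rate = k[A]^2[B]^1
Step 2: Substitute: rate = 0.34 × (0.11)^2 × (0.29)^1
Step 3: rate = 0.34 × 0.0121 × 0.29 = 0.00119306 M/s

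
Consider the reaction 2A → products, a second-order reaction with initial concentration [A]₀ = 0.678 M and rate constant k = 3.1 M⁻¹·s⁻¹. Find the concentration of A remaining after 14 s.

0.02228 M

Step 1: For a second-order reaction: 1/[A] = 1/[A]₀ + kt
Step 2: 1/[A] = 1/0.678 + 3.1 × 14
Step 3: 1/[A] = 1.475 + 43.4 = 44.87
Step 4: [A] = 1/44.87 = 0.02228 M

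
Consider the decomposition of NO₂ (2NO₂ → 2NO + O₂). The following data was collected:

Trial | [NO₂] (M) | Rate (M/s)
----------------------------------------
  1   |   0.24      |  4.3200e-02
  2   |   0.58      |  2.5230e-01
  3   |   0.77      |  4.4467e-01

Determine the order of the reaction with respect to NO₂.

second order (2)

Step 1: Compare trials to find order n where rate₂/rate₁ = ([NO₂]₂/[NO₂]₁)^n
Step 2: rate₂/rate₁ = 2.5230e-01/4.3200e-02 = 5.84
Step 3: [NO₂]₂/[NO₂]₁ = 0.58/0.24 = 2.417
Step 4: n = ln(5.84)/ln(2.417) = 2.00 ≈ 2
Step 5: The reaction is second order in NO₂.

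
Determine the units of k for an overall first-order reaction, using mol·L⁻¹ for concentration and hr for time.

hr⁻¹

Step 1: For overall order n, rate = k × (concentration)^n.
Step 2: Rate has units mol·L⁻¹·hr⁻¹; concentration term has units (mol·L⁻¹)^1.
Step 3: k = rate / (concentration)^n, so units of k = (mol·L⁻¹)^(1-1)·hr⁻¹ = hr⁻¹.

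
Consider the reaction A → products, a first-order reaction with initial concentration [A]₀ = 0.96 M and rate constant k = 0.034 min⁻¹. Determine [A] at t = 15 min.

0.5765 M

Step 1: For a first-order reaction: [A] = [A]₀ × e^(-kt)
Step 2: [A] = 0.96 × e^(-0.034 × 15)
Step 3: [A] = 0.96 × e^(-0.51)
Step 4: [A] = 0.96 × 0.600496 = 0.5765 M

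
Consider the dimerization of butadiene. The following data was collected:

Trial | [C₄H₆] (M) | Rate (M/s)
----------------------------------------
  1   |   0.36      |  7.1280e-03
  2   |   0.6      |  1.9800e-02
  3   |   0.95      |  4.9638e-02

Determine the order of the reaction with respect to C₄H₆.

second order (2)

Step 1: Compare trials to find order n where rate₂/rate₁ = ([C₄H₆]₂/[C₄H₆]₁)^n
Step 2: rate₂/rate₁ = 1.9800e-02/7.1280e-03 = 2.778
Step 3: [C₄H₆]₂/[C₄H₆]₁ = 0.6/0.36 = 1.667
Step 4: n = ln(2.778)/ln(1.667) = 2.00 ≈ 2
Step 5: The reaction is second order in C₄H₆.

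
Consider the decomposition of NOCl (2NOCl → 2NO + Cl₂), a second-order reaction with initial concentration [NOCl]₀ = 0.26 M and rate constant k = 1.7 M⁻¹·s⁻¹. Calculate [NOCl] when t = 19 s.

0.02767 M

Step 1: For a second-order reaction: 1/[NOCl] = 1/[NOCl]₀ + kt
Step 2: 1/[NOCl] = 1/0.26 + 1.7 × 19
Step 3: 1/[NOCl] = 3.846 + 32.3 = 36.15
Step 4: [NOCl] = 1/36.15 = 0.02767 M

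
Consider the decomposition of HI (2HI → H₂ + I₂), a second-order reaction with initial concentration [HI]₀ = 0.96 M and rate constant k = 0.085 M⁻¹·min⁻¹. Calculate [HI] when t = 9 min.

0.5535 M

Step 1: For a second-order reaction: 1/[HI] = 1/[HI]₀ + kt
Step 2: 1/[HI] = 1/0.96 + 0.085 × 9
Step 3: 1/[HI] = 1.042 + 0.765 = 1.807
Step 4: [HI] = 1/1.807 = 0.5535 M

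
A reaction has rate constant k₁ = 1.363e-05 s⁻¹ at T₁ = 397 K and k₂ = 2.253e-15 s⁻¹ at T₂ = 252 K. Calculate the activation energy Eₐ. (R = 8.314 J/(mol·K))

129.2 kJ/mol

Step 1: Use the two-temperature Arrhenius form: ln(k₂/k₁) = -Eₐ/R × (1/T₂ - 1/T₁)
Step 2: ln(k₂/k₁) = ln(2.253e-15/1.363e-05) = ln(1.65297e-10) = -22.5233
Step 3: 1/T₂ - 1/T₁ = 1/252 - 1/397 = 1.449362e-03 K⁻¹
Step 4: Eₐ = -R × ln(k₂/k₁) / (1/T₂ - 1/T₁) = -8.314 × -22.5233 / 1.449362e-03
Step 5: Eₐ = 1.2920e+05 J/mol = 129.2 kJ/mol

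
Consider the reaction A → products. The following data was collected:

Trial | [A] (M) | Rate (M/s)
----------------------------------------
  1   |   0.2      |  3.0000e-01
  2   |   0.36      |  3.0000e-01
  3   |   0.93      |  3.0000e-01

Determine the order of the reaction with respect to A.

zeroth order (0)

Step 1: Compare trials - when concentration changes, rate stays constant.
Step 2: rate₂/rate₁ = 3.0000e-01/3.0000e-01 = 1
Step 3: [A]₂/[A]₁ = 0.36/0.2 = 1.8
Step 4: Since rate ratio ≈ (conc ratio)^0, the reaction is zeroth order.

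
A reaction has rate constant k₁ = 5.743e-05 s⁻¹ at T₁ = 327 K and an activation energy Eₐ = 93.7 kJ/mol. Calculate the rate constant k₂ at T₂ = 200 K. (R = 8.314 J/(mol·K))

1.796e-14 s⁻¹

Step 1: Use the two-temperature Arrhenius form: ln(k₂/k₁) = -Eₐ/R × (1/T₂ - 1/T₁)
Step 2: Convert Eₐ to J/mol: 93.7 kJ/mol = 93700 J/mol
Step 3: 1/T₂ - 1/T₁ = 1/200 - 1/327 = 1.941896e-03 K⁻¹
Step 4: ln(k₂/k₁) = -93700/8.314 × 1.941896e-03 = -21.88545
Step 5: k₂ = k₁ × exp(-21.88545) = 5.743e-05 × 3.12802e-10 = 1.796e-14 s⁻¹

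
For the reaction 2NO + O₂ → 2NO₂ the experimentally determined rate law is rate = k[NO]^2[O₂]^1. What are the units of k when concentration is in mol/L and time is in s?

(mol/L)⁻²·s⁻¹

Step 1: Overall order = 2 + 1 = 3.
Step 2: rate has units mol/L·s⁻¹; [NO]^2[O₂]^1 has units (mol/L)^3.
Step 3: k = rate/([NO]^2[O₂]^1), so units of k = (mol/L)^(1-3)·s⁻¹ = (mol/L)⁻²·s⁻¹.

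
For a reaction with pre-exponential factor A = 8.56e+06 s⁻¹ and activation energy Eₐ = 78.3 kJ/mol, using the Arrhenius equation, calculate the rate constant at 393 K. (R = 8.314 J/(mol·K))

3.35e-04 s⁻¹

Step 1: Use the Arrhenius equation: k = A × exp(-Eₐ/RT)
Step 2: Convert Eₐ to J/mol: 78.3 kJ/mol = 78300 J/mol
Step 3: Calculate the exponent: -Eₐ/(RT) = -78300/(8.314 × 393) = -23.96399
Step 4: k = 8.56e+06 × exp(-23.96399)
Step 5: k = 8.56e+06 × 3.91355e-11 = 3.3500e-04 s⁻¹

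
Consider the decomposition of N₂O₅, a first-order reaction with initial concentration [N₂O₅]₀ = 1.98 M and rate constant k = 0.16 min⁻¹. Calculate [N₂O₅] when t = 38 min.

0.004531 M

Step 1: For a first-order reaction: [N₂O₅] = [N₂O₅]₀ × e^(-kt)
Step 2: [N₂O₅] = 1.98 × e^(-0.16 × 38)
Step 3: [N₂O₅] = 1.98 × e^(-6.08)
Step 4: [N₂O₅] = 1.98 × 0.00228818 = 0.004531 M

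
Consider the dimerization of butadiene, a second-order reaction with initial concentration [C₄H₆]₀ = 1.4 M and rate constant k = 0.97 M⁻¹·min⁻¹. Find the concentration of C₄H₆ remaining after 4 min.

0.2177 M

Step 1: For a second-order reaction: 1/[C₄H₆] = 1/[C₄H₆]₀ + kt
Step 2: 1/[C₄H₆] = 1/1.4 + 0.97 × 4
Step 3: 1/[C₄H₆] = 0.7143 + 3.88 = 4.594
Step 4: [C₄H₆] = 1/4.594 = 0.2177 M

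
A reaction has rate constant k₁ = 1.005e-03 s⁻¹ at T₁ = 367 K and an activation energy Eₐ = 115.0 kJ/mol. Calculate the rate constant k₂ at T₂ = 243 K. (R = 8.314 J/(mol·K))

4.462e-12 s⁻¹

Step 1: Use the two-temperature Arrhenius form: ln(k₂/k₁) = -Eₐ/R × (1/T₂ - 1/T₁)
Step 2: Convert Eₐ to J/mol: 115.0 kJ/mol = 115000 J/mol
Step 3: 1/T₂ - 1/T₁ = 1/243 - 1/367 = 1.390431e-03 K⁻¹
Step 4: ln(k₂/k₁) = -115000/8.314 × 1.390431e-03 = -19.23257
Step 5: k₂ = k₁ × exp(-19.23257) = 1.005e-03 × 4.44018e-09 = 4.462e-12 s⁻¹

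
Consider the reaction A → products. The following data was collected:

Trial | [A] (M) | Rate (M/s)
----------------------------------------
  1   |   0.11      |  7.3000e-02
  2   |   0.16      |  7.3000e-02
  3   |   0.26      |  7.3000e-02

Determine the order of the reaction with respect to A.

zeroth order (0)

Step 1: Compare trials - when concentration changes, rate stays constant.
Step 2: rate₂/rate₁ = 7.3000e-02/7.3000e-02 = 1
Step 3: [A]₂/[A]₁ = 0.16/0.11 = 1.455
Step 4: Since rate ratio ≈ (conc ratio)^0, the reaction is zeroth order.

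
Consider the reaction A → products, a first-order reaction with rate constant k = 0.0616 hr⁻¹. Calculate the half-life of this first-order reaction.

11.25 hr

Step 1: For a first-order reaction, t₁/₂ = ln(2)/k
Step 2: t₁/₂ = ln(2)/0.0616
Step 3: t₁/₂ = 0.6931/0.0616 = 11.25 hr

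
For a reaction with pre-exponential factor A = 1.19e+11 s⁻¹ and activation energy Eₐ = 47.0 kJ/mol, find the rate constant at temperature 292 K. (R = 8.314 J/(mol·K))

4.65e+02 s⁻¹

Step 1: Use the Arrhenius equation: k = A × exp(-Eₐ/RT)
Step 2: Convert Eₐ to J/mol: 47.0 kJ/mol = 47000 J/mol
Step 3: Calculate the exponent: -Eₐ/(RT) = -47000/(8.314 × 292) = -19.35998
Step 4: k = 1.19e+11 × exp(-19.35998)
Step 5: k = 1.19e+11 × 3.90902e-09 = 4.6517e+02 s⁻¹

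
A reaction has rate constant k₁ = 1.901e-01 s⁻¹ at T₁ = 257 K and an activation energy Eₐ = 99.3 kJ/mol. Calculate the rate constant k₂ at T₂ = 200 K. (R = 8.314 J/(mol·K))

3.363e-07 s⁻¹

Step 1: Use the two-temperature Arrhenius form: ln(k₂/k₁) = -Eₐ/R × (1/T₂ - 1/T₁)
Step 2: Convert Eₐ to J/mol: 99.3 kJ/mol = 99300 J/mol
Step 3: 1/T₂ - 1/T₁ = 1/200 - 1/257 = 1.108949e-03 K⁻¹
Step 4: ln(k₂/k₁) = -99300/8.314 × 1.108949e-03 = -13.24496
Step 5: k₂ = k₁ × exp(-13.24496) = 1.901e-01 × 1.76924e-06 = 3.363e-07 s⁻¹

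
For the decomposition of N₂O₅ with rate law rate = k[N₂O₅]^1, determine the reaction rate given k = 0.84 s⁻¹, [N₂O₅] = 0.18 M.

0.1512 M/s

Step 1: Identify the rate law: rate = k[N₂O₅]^1
Step 2: Substitute values: rate = 0.84 × (0.18)^1
Step 3: Calculate: rate = 0.84 × 0.18 = 0.1512 M/s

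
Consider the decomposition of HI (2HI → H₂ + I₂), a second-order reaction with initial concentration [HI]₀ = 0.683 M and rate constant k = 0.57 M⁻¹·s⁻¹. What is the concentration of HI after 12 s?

0.1204 M

Step 1: For a second-order reaction: 1/[HI] = 1/[HI]₀ + kt
Step 2: 1/[HI] = 1/0.683 + 0.57 × 12
Step 3: 1/[HI] = 1.464 + 6.84 = 8.304
Step 4: [HI] = 1/8.304 = 0.1204 M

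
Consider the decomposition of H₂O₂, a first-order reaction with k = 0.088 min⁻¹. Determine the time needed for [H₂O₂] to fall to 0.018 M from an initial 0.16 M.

24.83 min

Step 1: For first-order: t = ln([H₂O₂]₀/[H₂O₂])/k
Step 2: t = ln(0.16/0.018)/0.088
Step 3: t = ln(8.889)/0.088
Step 4: t = 2.185/0.088 = 24.83 min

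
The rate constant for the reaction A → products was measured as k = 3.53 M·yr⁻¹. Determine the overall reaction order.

zeroth order (0)

Step 1: The units of k for an nth-order reaction are (concentration)^(1-n)·(time)⁻¹.
Step 2: Here k has units M·yr⁻¹, so the concentration exponent is 1.
Step 3: 1 - n = 1 ⇒ n = 0. The reaction is zeroth order.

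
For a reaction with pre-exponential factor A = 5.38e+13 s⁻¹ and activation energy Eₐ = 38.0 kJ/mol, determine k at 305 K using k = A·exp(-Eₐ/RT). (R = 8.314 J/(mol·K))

1.67e+07 s⁻¹

Step 1: Use the Arrhenius equation: k = A × exp(-Eₐ/RT)
Step 2: Convert Eₐ to J/mol: 38.0 kJ/mol = 38000 J/mol
Step 3: Calculate the exponent: -Eₐ/(RT) = -38000/(8.314 × 305) = -14.98559
Step 4: k = 5.38e+13 × exp(-14.98559)
Step 5: k = 5.38e+13 × 3.10342e-07 = 1.6696e+07 s⁻¹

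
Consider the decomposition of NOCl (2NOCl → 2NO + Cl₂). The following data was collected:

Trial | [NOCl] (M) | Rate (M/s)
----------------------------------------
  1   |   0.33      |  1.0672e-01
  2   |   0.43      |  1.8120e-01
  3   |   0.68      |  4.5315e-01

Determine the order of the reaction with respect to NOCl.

second order (2)

Step 1: Compare trials to find order n where rate₂/rate₁ = ([NOCl]₂/[NOCl]₁)^n
Step 2: rate₂/rate₁ = 1.8120e-01/1.0672e-01 = 1.698
Step 3: [NOCl]₂/[NOCl]₁ = 0.43/0.33 = 1.303
Step 4: n = ln(1.698)/ln(1.303) = 2.00 ≈ 2
Step 5: The reaction is second order in NOCl.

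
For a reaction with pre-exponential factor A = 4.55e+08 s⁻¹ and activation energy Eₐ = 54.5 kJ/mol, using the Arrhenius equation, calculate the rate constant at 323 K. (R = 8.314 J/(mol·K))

6.98e-01 s⁻¹

Step 1: Use the Arrhenius equation: k = A × exp(-Eₐ/RT)
Step 2: Convert Eₐ to J/mol: 54.5 kJ/mol = 54500 J/mol
Step 3: Calculate the exponent: -Eₐ/(RT) = -54500/(8.314 × 323) = -20.29476
Step 4: k = 4.55e+08 × exp(-20.29476)
Step 5: k = 4.55e+08 × 1.53496e-09 = 6.9841e-01 s⁻¹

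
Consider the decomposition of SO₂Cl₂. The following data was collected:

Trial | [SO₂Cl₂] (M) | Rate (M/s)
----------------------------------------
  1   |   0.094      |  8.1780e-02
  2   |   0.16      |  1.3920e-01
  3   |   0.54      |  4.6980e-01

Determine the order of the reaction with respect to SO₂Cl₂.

first order (1)

Step 1: Compare trials to find order n where rate₂/rate₁ = ([SO₂Cl₂]₂/[SO₂Cl₂]₁)^n
Step 2: rate₂/rate₁ = 1.3920e-01/8.1780e-02 = 1.702
Step 3: [SO₂Cl₂]₂/[SO₂Cl₂]₁ = 0.16/0.094 = 1.702
Step 4: n = ln(1.702)/ln(1.702) = 1.00 ≈ 1
Step 5: The reaction is first order in SO₂Cl₂.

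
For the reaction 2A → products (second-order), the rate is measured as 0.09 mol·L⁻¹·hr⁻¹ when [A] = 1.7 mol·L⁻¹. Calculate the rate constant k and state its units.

0.03114 (mol·L⁻¹)⁻¹·hr⁻¹

Step 1: rate = k[A]^2, so k = rate / [A]^2.
Step 2: k = 0.09 / (1.7)^2 = 0.09 / 2.89.
Step 3: k = 0.03114 (mol·L⁻¹)⁻¹·hr⁻¹.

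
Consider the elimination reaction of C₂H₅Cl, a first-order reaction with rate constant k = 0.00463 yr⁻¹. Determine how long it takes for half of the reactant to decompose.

149.7 yr

Step 1: For a first-order reaction, t₁/₂ = ln(2)/k
Step 2: t₁/₂ = ln(2)/0.00463
Step 3: t₁/₂ = 0.6931/0.00463 = 149.7 yr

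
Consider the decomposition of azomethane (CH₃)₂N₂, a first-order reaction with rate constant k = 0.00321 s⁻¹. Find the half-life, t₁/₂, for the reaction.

215.9 s

Step 1: For a first-order reaction, t₁/₂ = ln(2)/k
Step 2: t₁/₂ = ln(2)/0.00321
Step 3: t₁/₂ = 0.6931/0.00321 = 215.9 s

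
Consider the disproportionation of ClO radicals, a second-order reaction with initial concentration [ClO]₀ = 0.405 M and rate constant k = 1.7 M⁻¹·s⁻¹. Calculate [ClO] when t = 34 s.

0.01659 M

Step 1: For a second-order reaction: 1/[ClO] = 1/[ClO]₀ + kt
Step 2: 1/[ClO] = 1/0.405 + 1.7 × 34
Step 3: 1/[ClO] = 2.469 + 57.8 = 60.27
Step 4: [ClO] = 1/60.27 = 0.01659 M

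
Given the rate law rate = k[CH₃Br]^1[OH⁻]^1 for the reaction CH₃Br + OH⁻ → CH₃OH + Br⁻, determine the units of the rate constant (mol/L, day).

(mol/L)⁻¹·day⁻¹

Step 1: Overall order = 1 + 1 = 2.
Step 2: rate has units mol/L·day⁻¹; [CH₃Br]^1[OH⁻]^1 has units (mol/L)^2.
Step 3: k = rate/([CH₃Br]^1[OH⁻]^1), so units of k = (mol/L)^(1-2)·day⁻¹ = (mol/L)⁻¹·day⁻¹.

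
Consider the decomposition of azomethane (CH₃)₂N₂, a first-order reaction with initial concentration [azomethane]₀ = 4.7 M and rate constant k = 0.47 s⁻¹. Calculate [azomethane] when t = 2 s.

1.836 M

Step 1: For a first-order reaction: [azomethane] = [azomethane]₀ × e^(-kt)
Step 2: [azomethane] = 4.7 × e^(-0.47 × 2)
Step 3: [azomethane] = 4.7 × e^(-0.94)
Step 4: [azomethane] = 4.7 × 0.390628 = 1.836 M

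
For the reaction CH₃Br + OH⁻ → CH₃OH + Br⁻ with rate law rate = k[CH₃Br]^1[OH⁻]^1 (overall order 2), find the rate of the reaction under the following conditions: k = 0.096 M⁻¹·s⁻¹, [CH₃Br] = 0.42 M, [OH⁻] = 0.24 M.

0.009677 M/s

Step 1: The rate law is rate = k[CH₃Br]^1[OH⁻]^1, overall order = 1+1 = 2
Step 2: Substitute values: rate = 0.096 × (0.42)^1 × (0.24)^1
Step 3: rate = 0.096 × 0.42 × 0.24 = 0.0096768 M/s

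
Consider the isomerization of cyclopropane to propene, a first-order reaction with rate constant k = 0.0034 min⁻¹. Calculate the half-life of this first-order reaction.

203.9 min

Step 1: For a first-order reaction, t₁/₂ = ln(2)/k
Step 2: t₁/₂ = ln(2)/0.0034
Step 3: t₁/₂ = 0.6931/0.0034 = 203.9 min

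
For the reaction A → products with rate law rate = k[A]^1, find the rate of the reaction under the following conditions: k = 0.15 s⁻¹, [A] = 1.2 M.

0.18 M/s

Step 1: Identify the rate law: rate = k[A]^1
Step 2: Substitute values: rate = 0.15 × (1.2)^1
Step 3: Calculate: rate = 0.15 × 1.2 = 0.18 M/s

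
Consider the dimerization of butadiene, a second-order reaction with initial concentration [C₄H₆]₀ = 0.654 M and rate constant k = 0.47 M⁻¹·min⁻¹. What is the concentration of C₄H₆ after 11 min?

0.1493 M

Step 1: For a second-order reaction: 1/[C₄H₆] = 1/[C₄H₆]₀ + kt
Step 2: 1/[C₄H₆] = 1/0.654 + 0.47 × 11
Step 3: 1/[C₄H₆] = 1.529 + 5.17 = 6.699
Step 4: [C₄H₆] = 1/6.699 = 0.1493 M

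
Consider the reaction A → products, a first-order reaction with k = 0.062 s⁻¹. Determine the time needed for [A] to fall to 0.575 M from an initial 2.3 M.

22.36 s

Step 1: For first-order: t = ln([A]₀/[A])/k
Step 2: t = ln(2.3/0.575)/0.062
Step 3: t = ln(4)/0.062
Step 4: t = 1.386/0.062 = 22.36 s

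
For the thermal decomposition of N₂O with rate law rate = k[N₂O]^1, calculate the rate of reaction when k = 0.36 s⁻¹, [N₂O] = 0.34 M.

0.1224 M/s

Step 1: Identify the rate law: rate = k[N₂O]^1
Step 2: Substitute values: rate = 0.36 × (0.34)^1
Step 3: Calculate: rate = 0.36 × 0.34 = 0.1224 M/s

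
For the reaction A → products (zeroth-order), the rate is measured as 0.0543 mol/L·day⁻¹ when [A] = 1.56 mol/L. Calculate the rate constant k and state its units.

0.0543 mol/L·day⁻¹

Step 1: For a zeroth-order reaction, rate = k (independent of concentration).
Step 2: k = rate = 0.0543 mol/L·day⁻¹.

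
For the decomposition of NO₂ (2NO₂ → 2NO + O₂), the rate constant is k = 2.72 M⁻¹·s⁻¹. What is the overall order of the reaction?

second order (2)

Step 1: The units of k for an nth-order reaction are (concentration)^(1-n)·(time)⁻¹.
Step 2: Here k has units M⁻¹·s⁻¹, so the concentration exponent is -1.
Step 3: 1 - n = -1 ⇒ n = 2. The reaction is second order.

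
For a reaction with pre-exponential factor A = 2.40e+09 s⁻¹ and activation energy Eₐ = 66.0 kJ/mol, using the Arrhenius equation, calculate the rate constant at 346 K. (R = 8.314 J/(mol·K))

2.61e-01 s⁻¹

Step 1: Use the Arrhenius equation: k = A × exp(-Eₐ/RT)
Step 2: Convert Eₐ to J/mol: 66.0 kJ/mol = 66000 J/mol
Step 3: Calculate the exponent: -Eₐ/(RT) = -66000/(8.314 × 346) = -22.94340
Step 4: k = 2.40e+09 × exp(-22.94340)
Step 5: k = 2.40e+09 × 1.08595e-10 = 2.6063e-01 s⁻¹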